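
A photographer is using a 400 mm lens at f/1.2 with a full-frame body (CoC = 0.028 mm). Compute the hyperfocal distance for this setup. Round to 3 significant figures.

Hyperfocal distance H = f²/(N·c) + f = 400²/(1.2 × 0.028) + 400 = 160000/0.0336 + 400 ≈ 4762304.8 mm ≈ 4760 m.

4760 m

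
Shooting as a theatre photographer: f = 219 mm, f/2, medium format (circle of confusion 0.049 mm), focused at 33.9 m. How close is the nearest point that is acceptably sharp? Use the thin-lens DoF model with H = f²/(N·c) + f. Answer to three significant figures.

Hyperfocal distance H = f²/(N·c) + f = 219²/(2 × 0.049) + 219 = 47961/0.098 + 219 ≈ 489617.0 mm ≈ 489.6 m.
Near limit Dn = s·(H − f)/(H + s − 2f) = 33900 × (489617.0 − 219) / (489617.0 + 33900 − 2 × 219) = 33900 × 489398.0 / 523079.0 ≈ 31717 mm ≈ 31.7 m.

31.7 m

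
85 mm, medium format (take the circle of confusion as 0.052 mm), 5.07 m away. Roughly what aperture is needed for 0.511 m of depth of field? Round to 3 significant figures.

Write h = H − f = f²/(N·c). The thin-lens limits are Dn = s·h/(h + (s−f)) and Df = s·h/(h − (s−f)), so DoF = Df − Dn = 2·s·(s−f)·h / (h² − (s−f)²).
That is a quadratic in h: DoF·h² − 2·s·(s−f)·h − DoF·(s−f)² = 0 ⇒ h = (s−f)·(s + √(s² + DoF²)) / DoF = 4985 × (5070 + √(5070² + 511²)) / 511 = 4985 × (5070 + 5095.69) / 511 ≈ 99170 mm.
Then N = f²/(c·h) = 85² / (0.052 × 99170) = 7225 / 5156.8 ≈ 1.40.

f/1.40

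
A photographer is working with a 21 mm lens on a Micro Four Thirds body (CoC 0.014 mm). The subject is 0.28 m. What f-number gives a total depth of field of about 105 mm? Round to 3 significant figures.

f/22.1

Write h = H − f = f²/(N·c). The thin-lens limits are Dn = s·h/(h + (s−f)) and Df = s·h/(h − (s−f)), so DoF = Df − Dn = 2·s·(s−f)·h / (h² − (s−f)²).
That is a quadratic in h: DoF·h² − 2·s·(s−f)·h − DoF·(s−f)² = 0 ⇒ h = (s−f)·(s + √(s² + DoF²)) / DoF = 259 × (280 + √(280² + 105²)) / 105 = 259 × (280 + 299.040) / 105 ≈ 1428.3 mm.
Then N = f²/(c·h) = 21² / (0.014 × 1428.3) = 441 / 19.996 ≈ 22.1.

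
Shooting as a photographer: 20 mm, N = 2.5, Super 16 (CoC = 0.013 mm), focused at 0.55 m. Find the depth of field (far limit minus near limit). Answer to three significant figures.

47.5 mm

Hyperfocal distance H = f²/(N·c) + f = 20²/(2.5 × 0.013) + 20 = 400/0.0325 + 20 ≈ 12327.7 mm ≈ 12.33 m.
Near limit Dn = s·(H − f)/(H + s − 2f) = 550 × (12327.7 − 20) / (12327.7 + 550 − 2 × 20) = 550 × 12307.7 / 12837.7 ≈ 527.293 mm.
Far limit Df = s·(H − f)/(H − s) = 550 × (12327.7 − 20) / (12327.7 − 550) = 550 × 12307.7 / 11777.7 ≈ 574.750 mm.
Depth of field = Df − Dn = 574.750 − 527.293 ≈ 47.457 mm.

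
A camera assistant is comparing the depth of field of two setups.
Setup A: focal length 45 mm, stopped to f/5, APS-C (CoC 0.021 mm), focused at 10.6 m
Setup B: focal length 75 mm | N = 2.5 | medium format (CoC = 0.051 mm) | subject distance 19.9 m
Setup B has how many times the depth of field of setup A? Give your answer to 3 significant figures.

Setup A: H = 45²/(5×0.021) + 45 ≈ 19330.7 mm; DoF = Df − Dn = 23415 − 6851 ≈ 16564 mm.
Setup B: H = 75²/(2.5×0.051) + 75 ≈ 44192.6 mm; DoF = Df − Dn = 36140 − 13730 ≈ 22410 mm.
Ratio = 22410 / 16564 ≈ 1.35.

1.35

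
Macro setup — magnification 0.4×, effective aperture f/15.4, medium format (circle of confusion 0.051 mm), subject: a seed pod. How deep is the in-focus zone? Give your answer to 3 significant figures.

9.82 mm

At magnification m, DoF ≈ 2·N_eff·c/m² = 2 × 15.4 × 0.051 / 0.4² = 1.571 / 0.16 ≈ 9.82 mm.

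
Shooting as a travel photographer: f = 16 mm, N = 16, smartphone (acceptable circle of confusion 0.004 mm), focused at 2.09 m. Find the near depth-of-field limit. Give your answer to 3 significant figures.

Hyperfocal distance H = f²/(N·c) + f = 16²/(16 × 0.004) + 16 = 256/0.064 + 16 ≈ 4016.0 mm ≈ 4.016 m.
Near limit Dn = s·(H − f)/(H + s − 2f) = 2090 × (4016.0 − 16) / (4016.0 + 2090 − 2 × 16) = 2090 × 4000.0 / 6074.0 ≈ 1376.4 mm ≈ 1.38 m.

1.38 m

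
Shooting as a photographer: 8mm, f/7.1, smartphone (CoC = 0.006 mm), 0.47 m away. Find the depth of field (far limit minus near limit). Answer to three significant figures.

Hyperfocal distance H = f²/(N·c) + f = 8²/(7.1 × 0.006) + 8 = 64/0.0426 + 8 ≈ 1510.3 mm ≈ 1.510 m.
Near limit Dn = s·(H − f)/(H + s − 2f) = 470 × (1510.3 − 8) / (1510.3 + 470 − 2 × 8) = 470 × 1502.3 / 1964.3 ≈ 359.46 mm.
Far limit Df = s·(H − f)/(H − s) = 470 × (1510.3 − 8) / (1510.3 − 470) = 470 × 1502.3 / 1040.3 ≈ 678.72 mm.
Depth of field = Df − Dn = 678.72 − 359.46 ≈ 319.26 mm.

319 mm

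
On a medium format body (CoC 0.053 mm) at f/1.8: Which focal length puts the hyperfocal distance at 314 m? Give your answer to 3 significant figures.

173 mm

From H = f²/(N·c) + f, with f ≪ H: f ≈ √(H·N·c) = √(314000 × 1.8 × 0.053) = √29956 ≈ 173.1 mm.
The +f correction barely moves this — solving exactly, f² + N·c·f − N·c·H = 0 ⇒ f = (−N·c + √((N·c)² + 4·N·c·H))/2 = (−0.0954 + √119822)/2 ≈ 173.03 mm, so f ≈ 173 mm.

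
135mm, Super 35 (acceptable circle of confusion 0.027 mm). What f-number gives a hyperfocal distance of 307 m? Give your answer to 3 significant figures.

f/2.20

Rearrange H = f²/(N·c) + f for N: N = f² / ((H − f)·c).
N = 135² / ((307000 − 135) × 0.027) = 18225 / 8285 ≈ 2.20.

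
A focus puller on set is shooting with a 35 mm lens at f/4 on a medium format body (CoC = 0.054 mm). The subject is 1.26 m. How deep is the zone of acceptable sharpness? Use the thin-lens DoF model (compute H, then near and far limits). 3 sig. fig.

Hyperfocal distance H = f²/(N·c) + f = 35²/(4 × 0.054) + 35 = 1225/0.216 + 35 ≈ 5706.3 mm ≈ 5.706 m.
Near limit Dn = s·(H − f)/(H + s − 2f) = 1260 × (5706.3 − 35) / (5706.3 + 1260 − 2 × 35) = 1260 × 5671.3 / 6896.3 ≈ 1036.18 mm.
Far limit Df = s·(H − f)/(H − s) = 1260 × (5706.3 − 35) / (5706.3 − 1260) = 1260 × 5671.3 / 4446.3 ≈ 1607.14 mm.
Depth of field = Df − Dn = 1607.14 − 1036.18 ≈ 570.96 mm ≈ 0.571 m.

0.571 m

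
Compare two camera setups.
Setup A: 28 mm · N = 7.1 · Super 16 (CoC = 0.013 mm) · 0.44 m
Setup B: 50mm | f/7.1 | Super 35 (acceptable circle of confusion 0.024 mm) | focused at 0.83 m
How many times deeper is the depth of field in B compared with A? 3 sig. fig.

2.07

Setup A: H = 28²/(7.1×0.013) + 28 ≈ 8522.0 mm; DoF = Df − Dn = 462.430 − 419.645 ≈ 42.785 mm.
Setup B: H = 50²/(7.1×0.024) + 50 ≈ 14721.4 mm; DoF = Df − Dn = 876.605 − 788.101 ≈ 88.504 mm.
Ratio = 88.504 / 42.785 ≈ 2.07.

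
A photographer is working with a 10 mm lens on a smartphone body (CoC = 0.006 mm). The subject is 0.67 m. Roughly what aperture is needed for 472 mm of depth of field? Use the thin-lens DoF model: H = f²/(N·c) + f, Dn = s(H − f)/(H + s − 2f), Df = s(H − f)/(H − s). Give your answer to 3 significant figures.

f/8

Write h = H − f = f²/(N·c). The thin-lens limits are Dn = s·h/(h + (s−f)) and Df = s·h/(h − (s−f)), so DoF = Df − Dn = 2·s·(s−f)·h / (h² − (s−f)²).
That is a quadratic in h: DoF·h² − 2·s·(s−f)·h − DoF·(s−f)² = 0 ⇒ h = (s−f)·(s + √(s² + DoF²)) / DoF = 660 × (670 + √(670² + 472²)) / 472 = 660 × (670 + 819.563) / 472 ≈ 2082.9 mm.
Then N = f²/(c·h) = 10² / (0.006 × 2082.9) = 100 / 12.497 ≈ 8.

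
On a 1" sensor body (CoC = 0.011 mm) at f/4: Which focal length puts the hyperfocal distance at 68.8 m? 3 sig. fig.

55.0 mm

From H = f²/(N·c) + f, with f ≪ H: f ≈ √(H·N·c) = √(68800 × 4 × 0.011) = √3027.2 ≈ 55.02 mm.
The +f correction barely moves this — solving exactly, f² + N·c·f − N·c·H = 0 ⇒ f = (−N·c + √((N·c)² + 4·N·c·H))/2 = (−0.044 + √12109)/2 ≈ 54.998 mm, so f ≈ 55.0 mm.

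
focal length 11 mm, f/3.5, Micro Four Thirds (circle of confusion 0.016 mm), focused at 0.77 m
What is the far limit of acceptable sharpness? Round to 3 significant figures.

Hyperfocal distance H = f²/(N·c) + f = 11²/(3.5 × 0.016) + 11 = 121/0.056 + 11 ≈ 2171.7 mm ≈ 2.172 m.
Far limit Df = s·(H − f)/(H − s) = 770 × (2171.7 − 11) / (2171.7 − 770) = 770 × 2160.7 / 1401.7 ≈ 1186.9 mm ≈ 1.19 m.

1.19 m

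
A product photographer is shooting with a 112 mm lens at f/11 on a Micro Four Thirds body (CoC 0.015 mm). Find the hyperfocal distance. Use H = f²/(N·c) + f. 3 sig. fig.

76.1 m

Hyperfocal distance H = f²/(N·c) + f = 112²/(11 × 0.015) + 112 = 12544/0.165 + 112 ≈ 76136.2 mm ≈ 76.1 m.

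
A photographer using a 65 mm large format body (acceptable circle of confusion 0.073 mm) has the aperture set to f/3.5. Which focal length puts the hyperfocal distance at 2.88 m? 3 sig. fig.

27.0 mm

From H = f²/(N·c) + f, with f ≪ H: f ≈ √(H·N·c) = √(2880 × 3.5 × 0.073) = √735.84 ≈ 27.13 mm.
Exact: f² + N·c·f − N·c·H = 0 ⇒ f = (−N·c + √((N·c)² + 4·N·c·H))/2 = (−0.2555 + √2943.4)/2 ≈ 26.999 mm ≈ 27.0 mm.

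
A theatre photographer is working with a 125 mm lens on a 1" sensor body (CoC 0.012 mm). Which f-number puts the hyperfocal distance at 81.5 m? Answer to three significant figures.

f/16

Rearrange H = f²/(N·c) + f for N: N = f² / ((H − f)·c).
N = 125² / ((81500 − 125) × 0.012) = 15625 / 976.5 ≈ 16.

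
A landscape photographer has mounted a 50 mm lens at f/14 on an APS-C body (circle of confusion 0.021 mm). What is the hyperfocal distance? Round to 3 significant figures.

Hyperfocal distance H = f²/(N·c) + f = 50²/(14 × 0.021) + 50 = 2500/0.294 + 50 ≈ 8553.4 mm ≈ 8.55 m.

8.55 m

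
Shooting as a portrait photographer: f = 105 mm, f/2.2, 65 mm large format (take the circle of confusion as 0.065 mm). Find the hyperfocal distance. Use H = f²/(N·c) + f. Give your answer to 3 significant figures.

77.2 m

Hyperfocal distance H = f²/(N·c) + f = 105²/(2.2 × 0.065) + 105 = 11025/0.143 + 105 ≈ 77202.9 mm ≈ 77.2 m.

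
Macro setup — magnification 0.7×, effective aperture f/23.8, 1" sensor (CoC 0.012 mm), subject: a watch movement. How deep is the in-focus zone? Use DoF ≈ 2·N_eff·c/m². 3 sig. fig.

At magnification m, DoF ≈ 2·N_eff·c/m² = 2 × 23.8 × 0.012 / 0.7² = 0.5712 / 0.49 ≈ 1.17 mm.

1.17 mm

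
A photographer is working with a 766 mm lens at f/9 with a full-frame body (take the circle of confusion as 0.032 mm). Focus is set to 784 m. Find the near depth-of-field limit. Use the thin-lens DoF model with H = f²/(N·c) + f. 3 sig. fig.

566 m

Hyperfocal distance H = f²/(N·c) + f = 766²/(9 × 0.032) + 766 = 586756/0.288 + 766 ≈ 2038113.2 mm ≈ 2038 m.
Near limit Dn = s·(H − f)/(H + s − 2f) = 784000 × (2038113.2 − 766) / (2038113.2 + 784000 − 2 × 766) = 784000 × 2037347.2 / 2820581.2 ≈ 566295 mm ≈ 566 m.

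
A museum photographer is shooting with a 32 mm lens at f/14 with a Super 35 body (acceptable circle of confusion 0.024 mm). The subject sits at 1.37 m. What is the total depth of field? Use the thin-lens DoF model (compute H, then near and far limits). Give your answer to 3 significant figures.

1.49 m

Hyperfocal distance H = f²/(N·c) + f = 32²/(14 × 0.024) + 32 = 1024/0.336 + 32 ≈ 3079.6 mm ≈ 3.080 m.
Near limit Dn = s·(H − f)/(H + s − 2f) = 1370 × (3079.6 − 32) / (3079.6 + 1370 − 2 × 32) = 1370 × 3047.6 / 4385.6 ≈ 952.0 mm.
Far limit Df = s·(H − f)/(H − s) = 1370 × (3079.6 − 32) / (3079.6 − 1370) = 1370 × 3047.6 / 1709.6 ≈ 2442.2 mm.
Depth of field = Df − Dn = 2442.2 − 952.0 ≈ 1490.2 mm ≈ 1.49 m.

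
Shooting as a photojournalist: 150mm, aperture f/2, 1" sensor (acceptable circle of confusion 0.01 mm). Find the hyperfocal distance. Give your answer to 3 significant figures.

Hyperfocal distance H = f²/(N·c) + f = 150²/(2 × 0.01) + 150 = 22500/0.02 + 150 ≈ 1125150.0 mm ≈ 1130 m.

1130 m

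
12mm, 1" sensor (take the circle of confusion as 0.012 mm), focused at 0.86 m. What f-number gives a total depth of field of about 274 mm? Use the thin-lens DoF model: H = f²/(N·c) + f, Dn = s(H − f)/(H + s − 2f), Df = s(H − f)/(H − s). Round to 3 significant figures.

Write h = H − f = f²/(N·c). The thin-lens limits are Dn = s·h/(h + (s−f)) and Df = s·h/(h − (s−f)), so DoF = Df − Dn = 2·s·(s−f)·h / (h² − (s−f)²).
That is a quadratic in h: DoF·h² − 2·s·(s−f)·h − DoF·(s−f)² = 0 ⇒ h = (s−f)·(s + √(s² + DoF²)) / DoF = 848 × (860 + √(860² + 274²)) / 274 = 848 × (860 + 902.594) / 274 ≈ 5455.0 mm.
Then N = f²/(c·h) = 12² / (0.012 × 5455.0) = 144 / 65.460 ≈ 2.20.

f/2.20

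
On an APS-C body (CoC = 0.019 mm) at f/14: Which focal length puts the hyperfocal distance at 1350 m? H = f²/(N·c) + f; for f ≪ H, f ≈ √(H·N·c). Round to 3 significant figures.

599 mm

From H = f²/(N·c) + f, with f ≪ H: f ≈ √(H·N·c) = √(1350000 × 14 × 0.019) = √359100 ≈ 599.2 mm.
The +f correction barely moves this — solving exactly, f² + N·c·f − N·c·H = 0 ⇒ f = (−N·c + √((N·c)² + 4·N·c·H))/2 = (−0.266 + √1436400)/2 ≈ 599.12 mm, so f ≈ 599 mm.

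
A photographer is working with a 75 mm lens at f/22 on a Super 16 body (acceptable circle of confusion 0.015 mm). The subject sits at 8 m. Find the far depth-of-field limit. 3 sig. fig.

Hyperfocal distance H = f²/(N·c) + f = 75²/(22 × 0.015) + 75 = 5625/0.33 + 75 ≈ 17120.5 mm ≈ 17.12 m.
Far limit Df = s·(H − f)/(H − s) = 8000 × (17120.5 − 75) / (17120.5 − 8000) = 8000 × 17045.5 / 9120.5 ≈ 14951 mm ≈ 15.0 m.

15.0 m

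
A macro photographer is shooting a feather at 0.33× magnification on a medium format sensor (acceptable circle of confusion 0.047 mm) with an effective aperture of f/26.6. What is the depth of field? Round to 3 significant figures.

At magnification m, DoF ≈ 2·N_eff·c/m² = 2 × 26.6 × 0.047 / 0.33² = 2.5 / 0.1089 ≈ 23 mm.

23.0 mm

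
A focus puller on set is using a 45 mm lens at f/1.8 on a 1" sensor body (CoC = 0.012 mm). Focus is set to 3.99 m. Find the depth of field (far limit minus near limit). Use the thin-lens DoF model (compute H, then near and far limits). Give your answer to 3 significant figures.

Hyperfocal distance H = f²/(N·c) + f = 45²/(1.8 × 0.012) + 45 = 2025/0.0216 + 45 ≈ 93795.0 mm ≈ 93.80 m.
Near limit Dn = s·(H − f)/(H + s − 2f) = 3990 × (93795.0 − 45) / (93795.0 + 3990 − 2 × 45) = 3990 × 93750.0 / 97695.0 ≈ 3828.88 mm.
Far limit Df = s·(H − f)/(H − s) = 3990 × (93795.0 − 45) / (93795.0 − 3990) = 3990 × 93750.0 / 89805.0 ≈ 4165.27 mm.
Depth of field = Df − Dn = 4165.27 − 3828.88 ≈ 336.39 mm.

336 mm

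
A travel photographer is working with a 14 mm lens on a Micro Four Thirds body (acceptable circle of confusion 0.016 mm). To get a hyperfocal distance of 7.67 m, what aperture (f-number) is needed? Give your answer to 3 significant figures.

f/1.60

Rearrange H = f²/(N·c) + f for N: N = f² / ((H − f)·c).
N = 14² / ((7670 − 14) × 0.016) = 196 / 122.5 ≈ 1.60.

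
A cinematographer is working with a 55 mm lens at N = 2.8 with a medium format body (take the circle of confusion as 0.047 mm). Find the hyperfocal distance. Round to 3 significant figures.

Hyperfocal distance H = f²/(N·c) + f = 55²/(2.8 × 0.047) + 55 = 3025/0.1316 + 55 ≈ 23041.3 mm ≈ 23.0 m.

23.0 m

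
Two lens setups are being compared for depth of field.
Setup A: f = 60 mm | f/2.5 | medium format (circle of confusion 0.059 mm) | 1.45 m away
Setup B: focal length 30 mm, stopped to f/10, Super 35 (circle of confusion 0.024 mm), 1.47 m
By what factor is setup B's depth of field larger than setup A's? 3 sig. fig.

7.99

Setup A: H = 60²/(2.5×0.059) + 60 ≈ 24466.8 mm; DoF = Df − Dn = 1537.57 − 1371.87 ≈ 165.70 mm.
Setup B: H = 30²/(10×0.024) + 30 ≈ 3780.0 mm; DoF = Df − Dn = 2386.4 − 1062.1 ≈ 1324.3 mm.
Ratio = 1324.3 / 165.70 ≈ 7.99.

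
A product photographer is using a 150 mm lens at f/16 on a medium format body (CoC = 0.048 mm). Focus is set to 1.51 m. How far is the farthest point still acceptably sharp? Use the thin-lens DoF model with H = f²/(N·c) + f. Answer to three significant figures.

1.58 m

Hyperfocal distance H = f²/(N·c) + f = 150²/(16 × 0.048) + 150 = 22500/0.768 + 150 ≈ 29446.9 mm ≈ 29.45 m.
Far limit Df = s·(H − f)/(H − s) = 1510 × (29446.9 − 150) / (29446.9 − 1510) = 1510 × 29296.9 / 27936.9 ≈ 1583.5 mm ≈ 1.58 m.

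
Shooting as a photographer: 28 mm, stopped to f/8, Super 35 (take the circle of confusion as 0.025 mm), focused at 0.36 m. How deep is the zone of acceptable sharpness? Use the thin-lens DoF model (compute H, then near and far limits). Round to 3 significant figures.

61.4 mm

Hyperfocal distance H = f²/(N·c) + f = 28²/(8 × 0.025) + 28 = 784/0.2 + 28 ≈ 3948.0 mm ≈ 3.948 m.
Near limit Dn = s·(H − f)/(H + s − 2f) = 360 × (3948.0 − 28) / (3948.0 + 360 − 2 × 28) = 360 × 3920.0 / 4252.0 ≈ 331.891 mm.
Far limit Df = s·(H − f)/(H − s) = 360 × (3948.0 − 28) / (3948.0 − 360) = 360 × 3920.0 / 3588.0 ≈ 393.311 mm.
Depth of field = Df − Dn = 393.311 − 331.891 ≈ 61.420 mm.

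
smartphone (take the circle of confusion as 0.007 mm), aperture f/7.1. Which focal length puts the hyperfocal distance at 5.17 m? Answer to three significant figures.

16.0 mm

From H = f²/(N·c) + f, with f ≪ H: f ≈ √(H·N·c) = √(5170 × 7.1 × 0.007) = √256.95 ≈ 16.03 mm.
The +f correction barely moves this — solving exactly, f² + N·c·f − N·c·H = 0 ⇒ f = (−N·c + √((N·c)² + 4·N·c·H))/2 = (−0.0497 + √1027.8)/2 ≈ 16.005 mm, so f ≈ 16.0 mm.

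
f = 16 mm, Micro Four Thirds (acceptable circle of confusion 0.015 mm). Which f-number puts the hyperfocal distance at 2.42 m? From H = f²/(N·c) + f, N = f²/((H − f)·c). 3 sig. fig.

f/7.10

Rearrange H = f²/(N·c) + f for N: N = f² / ((H − f)·c).
N = 16² / ((2420 − 16) × 0.015) = 256 / 36.06 ≈ 7.10.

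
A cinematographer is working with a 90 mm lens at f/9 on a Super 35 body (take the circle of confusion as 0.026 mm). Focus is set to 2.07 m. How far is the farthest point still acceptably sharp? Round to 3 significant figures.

2.20 m

Hyperfocal distance H = f²/(N·c) + f = 90²/(9 × 0.026) + 90 = 8100/0.234 + 90 ≈ 34705.4 mm ≈ 34.71 m.
Far limit Df = s·(H − f)/(H − s) = 2070 × (34705.4 − 90) / (34705.4 − 2070) = 2070 × 34615.4 / 32635.4 ≈ 2195.6 mm ≈ 2.20 m.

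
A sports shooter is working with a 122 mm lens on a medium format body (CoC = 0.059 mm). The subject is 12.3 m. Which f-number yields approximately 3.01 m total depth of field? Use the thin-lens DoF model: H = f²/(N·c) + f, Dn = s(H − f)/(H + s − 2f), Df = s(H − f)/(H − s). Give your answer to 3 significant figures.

Write h = H − f = f²/(N·c). The thin-lens limits are Dn = s·h/(h + (s−f)) and Df = s·h/(h − (s−f)), so DoF = Df − Dn = 2·s·(s−f)·h / (h² − (s−f)²).
That is a quadratic in h: DoF·h² − 2·s·(s−f)·h − DoF·(s−f)² = 0 ⇒ h = (s−f)·(s + √(s² + DoF²)) / DoF = 12178 × (12300 + √(12300² + 3010²)) / 3010 = 12178 × (12300 + 12662.9) / 3010 ≈ 100996 mm.
Then N = f²/(c·h) = 122² / (0.059 × 100996) = 14884 / 5958.8 ≈ 2.50.

f/2.50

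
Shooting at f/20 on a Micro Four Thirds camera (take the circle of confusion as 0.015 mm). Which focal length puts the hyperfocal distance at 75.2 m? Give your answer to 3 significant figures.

From H = f²/(N·c) + f, with f ≪ H: f ≈ √(H·N·c) = √(75200 × 20 × 0.015) = √22560 ≈ 150.2 mm.
The +f correction barely moves this — solving exactly, f² + N·c·f − N·c·H = 0 ⇒ f = (−N·c + √((N·c)² + 4·N·c·H))/2 = (−0.3 + √90240)/2 ≈ 150.05 mm, so f ≈ 150 mm.

150 mm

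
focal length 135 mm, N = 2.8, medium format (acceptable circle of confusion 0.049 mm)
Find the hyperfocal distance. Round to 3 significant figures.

Hyperfocal distance H = f²/(N·c) + f = 135²/(2.8 × 0.049) + 135 = 18225/0.1372 + 135 ≈ 132970.3 mm ≈ 133 m.

133 m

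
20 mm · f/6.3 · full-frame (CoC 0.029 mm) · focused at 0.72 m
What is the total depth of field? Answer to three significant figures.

Hyperfocal distance H = f²/(N·c) + f = 20²/(6.3 × 0.029) + 20 = 400/0.1827 + 20 ≈ 2209.4 mm ≈ 2.209 m.
Near limit Dn = s·(H − f)/(H + s − 2f) = 720 × (2209.4 − 20) / (2209.4 + 720 − 2 × 20) = 720 × 2189.4 / 2889.4 ≈ 545.57 mm.
Far limit Df = s·(H − f)/(H − s) = 720 × (2209.4 − 20) / (2209.4 − 720) = 720 × 2189.4 / 1489.4 ≈ 1058.40 mm.
Depth of field = Df − Dn = 1058.40 − 545.57 ≈ 512.83 mm ≈ 0.513 m.

0.513 m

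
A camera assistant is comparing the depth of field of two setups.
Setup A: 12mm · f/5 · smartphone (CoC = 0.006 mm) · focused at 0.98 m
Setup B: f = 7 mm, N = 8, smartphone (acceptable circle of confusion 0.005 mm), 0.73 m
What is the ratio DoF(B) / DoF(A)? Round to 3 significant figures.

Setup A: H = 12²/(5×0.006) + 12 ≈ 4812.0 mm; DoF = Df − Dn = 1227.56 − 815.53 ≈ 412.03 mm.
Setup B: H = 7²/(8×0.005) + 7 ≈ 1232.0 mm; DoF = Df − Dn = 1781.4 − 459.1 ≈ 1322.3 mm.
Ratio = 1322.3 / 412.03 ≈ 3.21.

3.21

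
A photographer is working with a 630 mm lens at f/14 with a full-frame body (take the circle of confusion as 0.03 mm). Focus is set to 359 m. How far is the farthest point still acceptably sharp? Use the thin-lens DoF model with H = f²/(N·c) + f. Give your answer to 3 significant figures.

578 m

Hyperfocal distance H = f²/(N·c) + f = 630²/(14 × 0.03) + 630 = 396900/0.42 + 630 ≈ 945630.0 mm ≈ 945.6 m.
Far limit Df = s·(H − f)/(H − s) = 359000 × (945630.0 − 630) / (945630.0 − 359000) = 359000 × 945000.0 / 586630.0 ≈ 578312 mm ≈ 578 m.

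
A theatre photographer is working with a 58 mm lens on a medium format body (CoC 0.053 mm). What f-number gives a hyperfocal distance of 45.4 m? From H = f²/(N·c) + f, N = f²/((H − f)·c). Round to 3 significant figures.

Rearrange H = f²/(N·c) + f for N: N = f² / ((H − f)·c).
N = 58² / ((45400 − 58) × 0.053) = 3364 / 2403 ≈ 1.40.

f/1.40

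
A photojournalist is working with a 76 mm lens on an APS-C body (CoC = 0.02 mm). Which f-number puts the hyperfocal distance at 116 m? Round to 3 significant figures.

f/2.49

Rearrange H = f²/(N·c) + f for N: N = f² / ((H − f)·c).
N = 76² / ((116000 − 76) × 0.02) = 5776 / 2318 ≈ 2.49.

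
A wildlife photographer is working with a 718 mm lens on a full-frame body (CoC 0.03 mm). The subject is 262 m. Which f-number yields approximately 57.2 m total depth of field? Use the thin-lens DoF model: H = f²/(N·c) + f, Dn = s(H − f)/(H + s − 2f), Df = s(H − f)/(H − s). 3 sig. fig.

f/7.10

Write h = H − f = f²/(N·c). The thin-lens limits are Dn = s·h/(h + (s−f)) and Df = s·h/(h − (s−f)), so DoF = Df − Dn = 2·s·(s−f)·h / (h² − (s−f)²).
That is a quadratic in h: DoF·h² − 2·s·(s−f)·h − DoF·(s−f)² = 0 ⇒ h = (s−f)·(s + √(s² + DoF²)) / DoF = 261282 × (262000 + √(262000² + 57200²)) / 57200 = 261282 × (262000 + 268171) / 57200 ≈ 2421752 mm.
Then N = f²/(c·h) = 718² / (0.03 × 2421752) = 515524 / 72653 ≈ 7.10.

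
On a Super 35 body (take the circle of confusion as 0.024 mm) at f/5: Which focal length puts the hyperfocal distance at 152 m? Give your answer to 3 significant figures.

From H = f²/(N·c) + f, with f ≪ H: f ≈ √(H·N·c) = √(152000 × 5 × 0.024) = √18240 ≈ 135.1 mm.
The +f correction barely moves this — solving exactly, f² + N·c·f − N·c·H = 0 ⇒ f = (−N·c + √((N·c)² + 4·N·c·H))/2 = (−0.12 + √72960)/2 ≈ 135.00 mm, so f ≈ 135 mm.

135 mm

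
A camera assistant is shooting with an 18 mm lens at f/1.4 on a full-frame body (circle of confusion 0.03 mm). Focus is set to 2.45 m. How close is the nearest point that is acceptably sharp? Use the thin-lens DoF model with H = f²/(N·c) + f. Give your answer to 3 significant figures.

1.86 m

Hyperfocal distance H = f²/(N·c) + f = 18²/(1.4 × 0.03) + 18 = 324/0.042 + 18 ≈ 7732.3 mm ≈ 7.732 m.
Near limit Dn = s·(H − f)/(H + s − 2f) = 2450 × (7732.3 − 18) / (7732.3 + 2450 − 2 × 18) = 2450 × 7714.3 / 10146.3 ≈ 1862.8 mm ≈ 1.86 m.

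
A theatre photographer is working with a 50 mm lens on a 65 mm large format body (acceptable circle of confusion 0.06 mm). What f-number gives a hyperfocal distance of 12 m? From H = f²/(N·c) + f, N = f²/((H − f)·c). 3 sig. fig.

f/3.49

Rearrange H = f²/(N·c) + f for N: N = f² / ((H − f)·c).
N = 50² / ((12000 − 50) × 0.06) = 2500 / 717.0 ≈ 3.49.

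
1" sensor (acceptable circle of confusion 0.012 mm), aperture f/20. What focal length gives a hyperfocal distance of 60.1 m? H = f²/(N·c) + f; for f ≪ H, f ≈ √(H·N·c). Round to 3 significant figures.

From H = f²/(N·c) + f, with f ≪ H: f ≈ √(H·N·c) = √(60100 × 20 × 0.012) = √14424 ≈ 120.1 mm.
The +f correction barely moves this — solving exactly, f² + N·c·f − N·c·H = 0 ⇒ f = (−N·c + √((N·c)² + 4·N·c·H))/2 = (−0.24 + √57696)/2 ≈ 119.98 mm, so f ≈ 120 mm.

120 mm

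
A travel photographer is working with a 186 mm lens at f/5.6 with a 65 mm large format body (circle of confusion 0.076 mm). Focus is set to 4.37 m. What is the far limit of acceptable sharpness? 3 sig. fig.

Hyperfocal distance H = f²/(N·c) + f = 186²/(5.6 × 0.076) + 186 = 34596/0.4256 + 186 ≈ 81473.6 mm ≈ 81.47 m.
Far limit Df = s·(H − f)/(H − s) = 4370 × (81473.6 − 186) / (81473.6 − 4370) = 4370 × 81287.6 / 77103.6 ≈ 4607.1 mm ≈ 4.61 m.

4.61 m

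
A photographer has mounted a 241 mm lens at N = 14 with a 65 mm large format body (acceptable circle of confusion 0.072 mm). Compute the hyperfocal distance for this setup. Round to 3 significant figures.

Hyperfocal distance H = f²/(N·c) + f = 241²/(14 × 0.072) + 241 = 58081/1.008 + 241 ≈ 57861.0 mm ≈ 57.9 m.

57.9 m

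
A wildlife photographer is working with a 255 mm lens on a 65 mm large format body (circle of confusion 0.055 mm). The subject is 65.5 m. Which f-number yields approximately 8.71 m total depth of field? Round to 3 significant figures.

Write h = H − f = f²/(N·c). The thin-lens limits are Dn = s·h/(h + (s−f)) and Df = s·h/(h − (s−f)), so DoF = Df − Dn = 2·s·(s−f)·h / (h² − (s−f)²).
That is a quadratic in h: DoF·h² − 2·s·(s−f)·h − DoF·(s−f)² = 0 ⇒ h = (s−f)·(s + √(s² + DoF²)) / DoF = 65245 × (65500 + √(65500² + 8710²)) / 8710 = 65245 × (65500 + 66076.6) / 8710 ≈ 985616 mm.
Then N = f²/(c·h) = 255² / (0.055 × 985616) = 65025 / 54209 ≈ 1.20.

f/1.20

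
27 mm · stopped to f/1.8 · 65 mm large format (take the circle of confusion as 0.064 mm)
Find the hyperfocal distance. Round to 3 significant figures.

6.36 m

Hyperfocal distance H = f²/(N·c) + f = 27²/(1.8 × 0.064) + 27 = 729/0.1152 + 27 ≈ 6355.1 mm ≈ 6.36 m.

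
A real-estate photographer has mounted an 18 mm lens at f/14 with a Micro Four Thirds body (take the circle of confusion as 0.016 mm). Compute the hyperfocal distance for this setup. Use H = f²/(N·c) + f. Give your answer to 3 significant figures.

Hyperfocal distance H = f²/(N·c) + f = 18²/(14 × 0.016) + 18 = 324/0.224 + 18 ≈ 1464.4 mm ≈ 1.46 m.

1.46 m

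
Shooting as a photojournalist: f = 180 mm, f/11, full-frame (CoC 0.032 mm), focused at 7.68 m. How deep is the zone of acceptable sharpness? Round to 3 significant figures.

1.26 m

Hyperfocal distance H = f²/(N·c) + f = 180²/(11 × 0.032) + 180 = 32400/0.352 + 180 ≈ 92225.5 mm ≈ 92.23 m.
Near limit Dn = s·(H − f)/(H + s − 2f) = 7680 × (92225.5 − 180) / (92225.5 + 7680 − 2 × 180) = 7680 × 92045.5 / 99545.5 ≈ 7101.4 mm.
Far limit Df = s·(H − f)/(H − s) = 7680 × (92225.5 − 180) / (92225.5 − 7680) = 7680 × 92045.5 / 84545.5 ≈ 8361.3 mm.
Depth of field = Df − Dn = 8361.3 − 7101.4 ≈ 1259.9 mm ≈ 1.26 m.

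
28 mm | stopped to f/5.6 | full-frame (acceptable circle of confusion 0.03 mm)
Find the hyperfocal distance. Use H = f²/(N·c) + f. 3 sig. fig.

4.69 m

Hyperfocal distance H = f²/(N·c) + f = 28²/(5.6 × 0.03) + 28 = 784/0.168 + 28 ≈ 4694.7 mm ≈ 4.69 m.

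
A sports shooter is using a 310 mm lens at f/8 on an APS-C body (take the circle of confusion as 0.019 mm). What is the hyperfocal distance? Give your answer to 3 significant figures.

633 m

Hyperfocal distance H = f²/(N·c) + f = 310²/(8 × 0.019) + 310 = 96100/0.152 + 310 ≈ 632546.8 mm ≈ 633 m.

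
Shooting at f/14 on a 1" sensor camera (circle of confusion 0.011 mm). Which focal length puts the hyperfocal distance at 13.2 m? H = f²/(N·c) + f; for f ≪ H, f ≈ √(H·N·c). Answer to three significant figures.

From H = f²/(N·c) + f, with f ≪ H: f ≈ √(H·N·c) = √(13200 × 14 × 0.011) = √2032.8 ≈ 45.09 mm.
Exact: f² + N·c·f − N·c·H = 0 ⇒ f = (−N·c + √((N·c)² + 4·N·c·H))/2 = (−0.154 + √8131.2)/2 ≈ 45.010 mm ≈ 45.0 mm.

45.0 mm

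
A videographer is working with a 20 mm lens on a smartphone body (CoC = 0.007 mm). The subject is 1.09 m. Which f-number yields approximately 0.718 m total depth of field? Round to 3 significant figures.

Write h = H − f = f²/(N·c). The thin-lens limits are Dn = s·h/(h + (s−f)) and Df = s·h/(h − (s−f)), so DoF = Df − Dn = 2·s·(s−f)·h / (h² − (s−f)²).
That is a quadratic in h: DoF·h² − 2·s·(s−f)·h − DoF·(s−f)² = 0 ⇒ h = (s−f)·(s + √(s² + DoF²)) / DoF = 1070 × (1090 + √(1090² + 718²)) / 718 = 1070 × (1090 + 1305.23) / 718 ≈ 3569.5 mm.
Then N = f²/(c·h) = 20² / (0.007 × 3569.5) = 400 / 24.986 ≈ 16.

f/16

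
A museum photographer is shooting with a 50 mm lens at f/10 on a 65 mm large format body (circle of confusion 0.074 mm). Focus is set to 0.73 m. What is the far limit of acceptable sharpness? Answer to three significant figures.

0.914 m

Hyperfocal distance H = f²/(N·c) + f = 50²/(10 × 0.074) + 50 = 2500/0.74 + 50 ≈ 3428.4 mm ≈ 3.428 m.
Far limit Df = s·(H − f)/(H − s) = 730 × (3428.4 − 50) / (3428.4 − 730) = 730 × 3378.4 / 2698.4 ≈ 913.96 mm ≈ 0.914 m.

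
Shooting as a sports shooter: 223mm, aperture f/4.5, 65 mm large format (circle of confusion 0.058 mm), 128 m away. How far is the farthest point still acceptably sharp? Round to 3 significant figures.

389 m

Hyperfocal distance H = f²/(N·c) + f = 223²/(4.5 × 0.058) + 223 = 49729/0.261 + 223 ≈ 190755.6 mm ≈ 190.8 m.
Far limit Df = s·(H − f)/(H − s) = 128000 × (190755.6 − 223) / (190755.6 − 128000) = 128000 × 190532.6 / 62755.6 ≈ 388622 mm ≈ 389 m.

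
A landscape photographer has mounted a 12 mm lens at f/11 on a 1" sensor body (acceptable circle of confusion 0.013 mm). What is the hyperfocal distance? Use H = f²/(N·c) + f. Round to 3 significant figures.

Hyperfocal distance H = f²/(N·c) + f = 12²/(11 × 0.013) + 12 = 144/0.143 + 12 ≈ 1019.0 mm ≈ 1.02 m.

1.02 m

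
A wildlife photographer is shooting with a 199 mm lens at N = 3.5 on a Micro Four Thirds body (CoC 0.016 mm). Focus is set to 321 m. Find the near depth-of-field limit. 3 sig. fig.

Hyperfocal distance H = f²/(N·c) + f = 199²/(3.5 × 0.016) + 199 = 39601/0.056 + 199 ≈ 707359.7 mm ≈ 707.4 m.
Near limit Dn = s·(H − f)/(H + s − 2f) = 321000 × (707359.7 − 199) / (707359.7 + 321000 − 2 × 199) = 321000 × 707160.7 / 1027961.7 ≈ 220824 mm ≈ 221 m.

221 m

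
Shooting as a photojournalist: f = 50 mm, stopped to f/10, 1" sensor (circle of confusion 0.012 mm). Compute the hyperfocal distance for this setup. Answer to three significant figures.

Hyperfocal distance H = f²/(N·c) + f = 50²/(10 × 0.012) + 50 = 2500/0.12 + 50 ≈ 20883.3 mm ≈ 20.9 m.

20.9 m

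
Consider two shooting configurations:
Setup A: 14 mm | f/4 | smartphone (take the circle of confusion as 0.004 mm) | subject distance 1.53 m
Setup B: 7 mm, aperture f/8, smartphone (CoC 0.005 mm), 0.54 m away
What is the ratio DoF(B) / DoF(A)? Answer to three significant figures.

1.51

Setup A: H = 14²/(4×0.004) + 14 ≈ 12264.0 mm; DoF = Df − Dn = 1746.09 − 1361.51 ≈ 384.58 mm.
Setup B: H = 7²/(8×0.005) + 7 ≈ 1232.0 mm; DoF = Df − Dn = 955.92 − 376.28 ≈ 579.64 mm.
Ratio = 579.64 / 384.58 ≈ 1.51.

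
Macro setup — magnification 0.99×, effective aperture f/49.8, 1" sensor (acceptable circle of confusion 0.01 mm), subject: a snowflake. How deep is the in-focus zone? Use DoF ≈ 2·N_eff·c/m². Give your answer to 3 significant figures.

At magnification m, DoF ≈ 2·N_eff·c/m² = 2 × 49.8 × 0.01 / 0.99² = 0.996 / 0.9801 ≈ 1.02 mm.

1.02 mm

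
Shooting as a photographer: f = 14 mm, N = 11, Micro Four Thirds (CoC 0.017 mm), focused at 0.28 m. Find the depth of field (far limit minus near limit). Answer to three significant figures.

152 mm

Hyperfocal distance H = f²/(N·c) + f = 14²/(11 × 0.017) + 14 = 196/0.187 + 14 ≈ 1062.1 mm ≈ 1.062 m.
Near limit Dn = s·(H − f)/(H + s − 2f) = 280 × (1062.1 − 14) / (1062.1 + 280 − 2 × 14) = 280 × 1048.1 / 1314.1 ≈ 223.32 mm.
Far limit Df = s·(H − f)/(H − s) = 280 × (1062.1 − 14) / (1062.1 − 280) = 280 × 1048.1 / 782.1 ≈ 375.23 mm.
Depth of field = Df − Dn = 375.23 − 223.32 ≈ 151.91 mm.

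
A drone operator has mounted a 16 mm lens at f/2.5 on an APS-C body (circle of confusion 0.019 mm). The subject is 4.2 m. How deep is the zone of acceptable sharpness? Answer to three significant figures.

Hyperfocal distance H = f²/(N·c) + f = 16²/(2.5 × 0.019) + 16 = 256/0.0475 + 16 ≈ 5405.5 mm ≈ 5.405 m.
Near limit Dn = s·(H − f)/(H + s − 2f) = 4200 × (5405.5 − 16) / (5405.5 + 4200 − 2 × 16) = 4200 × 5389.5 / 9573.5 ≈ 2364 mm.
Far limit Df = s·(H − f)/(H − s) = 4200 × (5405.5 − 16) / (5405.5 − 4200) = 4200 × 5389.5 / 1205.5 ≈ 18778 mm.
Depth of field = Df − Dn = 18778 − 2364 ≈ 16414 mm ≈ 16.4 m.

16.4 m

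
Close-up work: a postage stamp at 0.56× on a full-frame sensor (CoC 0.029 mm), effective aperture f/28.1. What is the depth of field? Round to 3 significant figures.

At magnification m, DoF ≈ 2·N_eff·c/m² = 2 × 28.1 × 0.029 / 0.56² = 1.63 / 0.3136 ≈ 5.2 mm.

5.20 mm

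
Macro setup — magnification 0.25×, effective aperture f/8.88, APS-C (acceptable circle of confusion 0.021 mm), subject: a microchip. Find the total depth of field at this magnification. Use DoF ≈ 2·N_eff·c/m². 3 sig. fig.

At magnification m, DoF ≈ 2·N_eff·c/m² = 2 × 8.88 × 0.021 / 0.25² = 0.373 / 0.0625 ≈ 5.97 mm.

5.97 mm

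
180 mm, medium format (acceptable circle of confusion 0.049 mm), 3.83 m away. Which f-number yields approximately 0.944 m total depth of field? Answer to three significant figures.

f/22

Write h = H − f = f²/(N·c). The thin-lens limits are Dn = s·h/(h + (s−f)) and Df = s·h/(h − (s−f)), so DoF = Df − Dn = 2·s·(s−f)·h / (h² − (s−f)²).
That is a quadratic in h: DoF·h² − 2·s·(s−f)·h − DoF·(s−f)² = 0 ⇒ h = (s−f)·(s + √(s² + DoF²)) / DoF = 3650 × (3830 + √(3830² + 944²)) / 944 = 3650 × (3830 + 3944.62) / 944 ≈ 30061 mm.
Then N = f²/(c·h) = 180² / (0.049 × 30061) = 32400 / 1473.0 ≈ 22.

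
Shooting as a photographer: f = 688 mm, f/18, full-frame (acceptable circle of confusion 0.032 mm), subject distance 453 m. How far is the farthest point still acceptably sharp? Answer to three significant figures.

1010 m

Hyperfocal distance H = f²/(N·c) + f = 688²/(18 × 0.032) + 688 = 473344/0.576 + 688 ≈ 822465.8 mm ≈ 822.5 m.
Far limit Df = s·(H − f)/(H − s) = 453000 × (822465.8 − 688) / (822465.8 − 453000) = 453000 × 821777.8 / 369465.8 ≈ 1007577 mm ≈ 1010 m.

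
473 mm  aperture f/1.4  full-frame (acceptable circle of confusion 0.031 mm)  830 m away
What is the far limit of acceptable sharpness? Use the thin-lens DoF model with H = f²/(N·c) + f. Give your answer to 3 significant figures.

Hyperfocal distance H = f²/(N·c) + f = 473²/(1.4 × 0.031) + 473 = 223729/0.0434 + 473 ≈ 5155519.1 mm ≈ 5156 m.
Far limit Df = s·(H − f)/(H − s) = 830000 × (5155519.1 − 473) / (5155519.1 − 830000) = 830000 × 5155046.1 / 4325519.1 ≈ 989173 mm ≈ 989 m.

989 m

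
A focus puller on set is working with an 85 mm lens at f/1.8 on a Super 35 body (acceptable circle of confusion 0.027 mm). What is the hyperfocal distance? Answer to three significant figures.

149 m

Hyperfocal distance H = f²/(N·c) + f = 85²/(1.8 × 0.027) + 85 = 7225/0.0486 + 85 ≈ 148747.6 mm ≈ 149 m.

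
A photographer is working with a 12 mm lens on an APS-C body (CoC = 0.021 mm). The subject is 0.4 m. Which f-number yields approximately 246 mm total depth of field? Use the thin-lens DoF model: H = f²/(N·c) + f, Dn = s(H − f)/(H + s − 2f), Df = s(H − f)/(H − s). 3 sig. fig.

Write h = H − f = f²/(N·c). The thin-lens limits are Dn = s·h/(h + (s−f)) and Df = s·h/(h − (s−f)), so DoF = Df − Dn = 2·s·(s−f)·h / (h² − (s−f)²).
That is a quadratic in h: DoF·h² − 2·s·(s−f)·h − DoF·(s−f)² = 0 ⇒ h = (s−f)·(s + √(s² + DoF²)) / DoF = 388 × (400 + √(400² + 246²)) / 246 = 388 × (400 + 469.591) / 246 ≈ 1371.6 mm.
Then N = f²/(c·h) = 12² / (0.021 × 1371.6) = 144 / 28.803 ≈ 5.

f/5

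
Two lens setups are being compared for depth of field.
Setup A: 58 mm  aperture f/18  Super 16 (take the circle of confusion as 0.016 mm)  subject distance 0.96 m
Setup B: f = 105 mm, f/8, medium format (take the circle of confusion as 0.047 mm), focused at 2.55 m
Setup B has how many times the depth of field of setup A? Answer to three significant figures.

Setup A: H = 58²/(18×0.016) + 58 ≈ 11738.6 mm; DoF = Df − Dn = 1040.34 − 891.18 ≈ 149.16 mm.
Setup B: H = 105²/(8×0.047) + 105 ≈ 29426.8 mm; DoF = Df − Dn = 2781.98 − 2353.73 ≈ 428.25 mm.
Ratio = 428.25 / 149.16 ≈ 2.87.

2.87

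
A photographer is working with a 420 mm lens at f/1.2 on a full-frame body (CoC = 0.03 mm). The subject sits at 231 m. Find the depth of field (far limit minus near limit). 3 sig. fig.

Hyperfocal distance H = f²/(N·c) + f = 420²/(1.2 × 0.03) + 420 = 176400/0.036 + 420 ≈ 4900420.0 mm ≈ 4900 m.
Near limit Dn = s·(H − f)/(H + s − 2f) = 231000 × (4900420.0 − 420) / (4900420.0 + 231000 − 2 × 420) = 231000 × 4900000.0 / 5130580.0 ≈ 220618 mm.
Far limit Df = s·(H − f)/(H − s) = 231000 × (4900420.0 − 420) / (4900420.0 − 231000) = 231000 × 4900000.0 / 4669420.0 ≈ 242407 mm.
Depth of field = Df − Dn = 242407 − 220618 ≈ 21789 mm ≈ 21.8 m.

21.8 m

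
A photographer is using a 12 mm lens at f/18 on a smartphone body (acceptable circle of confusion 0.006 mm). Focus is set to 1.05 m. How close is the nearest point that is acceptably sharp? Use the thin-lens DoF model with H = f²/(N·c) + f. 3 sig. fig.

0.590 m

Hyperfocal distance H = f²/(N·c) + f = 12²/(18 × 0.006) + 12 = 144/0.108 + 12 ≈ 1345.3 mm ≈ 1.345 m.
Near limit Dn = s·(H − f)/(H + s − 2f) = 1050 × (1345.3 − 12) / (1345.3 + 1050 − 2 × 12) = 1050 × 1333.3 / 2371.3 ≈ 590.39 mm ≈ 0.590 m.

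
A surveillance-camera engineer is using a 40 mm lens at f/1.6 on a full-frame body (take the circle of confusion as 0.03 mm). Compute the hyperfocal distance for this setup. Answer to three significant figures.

Hyperfocal distance H = f²/(N·c) + f = 40²/(1.6 × 0.03) + 40 = 1600/0.048 + 40 ≈ 33373.3 mm ≈ 33.4 m.

33.4 m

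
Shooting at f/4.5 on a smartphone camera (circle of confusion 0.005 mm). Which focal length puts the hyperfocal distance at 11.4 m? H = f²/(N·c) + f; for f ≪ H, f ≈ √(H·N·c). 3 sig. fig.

From H = f²/(N·c) + f, with f ≪ H: f ≈ √(H·N·c) = √(11400 × 4.5 × 0.005) = √256.50 ≈ 16.02 mm.
The +f correction barely moves this — solving exactly, f² + N·c·f − N·c·H = 0 ⇒ f = (−N·c + √((N·c)² + 4·N·c·H))/2 = (−0.0225 + √1026.0)/2 ≈ 16.004 mm, so f ≈ 16.0 mm.

16.0 mm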